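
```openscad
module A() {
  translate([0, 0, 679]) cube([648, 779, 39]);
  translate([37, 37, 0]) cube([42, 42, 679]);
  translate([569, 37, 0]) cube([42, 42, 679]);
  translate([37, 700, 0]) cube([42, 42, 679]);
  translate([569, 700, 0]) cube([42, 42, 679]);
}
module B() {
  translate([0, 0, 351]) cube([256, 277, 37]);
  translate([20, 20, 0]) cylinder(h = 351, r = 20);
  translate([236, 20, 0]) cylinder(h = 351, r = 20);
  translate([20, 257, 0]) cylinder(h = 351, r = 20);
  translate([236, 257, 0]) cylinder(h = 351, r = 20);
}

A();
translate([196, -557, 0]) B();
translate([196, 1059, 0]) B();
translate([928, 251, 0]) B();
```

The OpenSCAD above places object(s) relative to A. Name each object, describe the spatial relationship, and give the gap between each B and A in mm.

A is a table. B is a stool. Three stools sit around the table at the −y, +y, +x sides. The gap between each stool and the table is 280 mm.

Each stool's nearest face is 280 mm from the table's bounding box.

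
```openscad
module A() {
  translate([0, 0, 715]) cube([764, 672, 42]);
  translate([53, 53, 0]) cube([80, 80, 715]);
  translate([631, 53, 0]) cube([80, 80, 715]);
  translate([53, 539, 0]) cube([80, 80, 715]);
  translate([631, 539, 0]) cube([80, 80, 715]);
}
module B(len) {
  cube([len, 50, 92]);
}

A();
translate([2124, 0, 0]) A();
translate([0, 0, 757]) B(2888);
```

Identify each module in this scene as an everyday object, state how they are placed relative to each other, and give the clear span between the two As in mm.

Second table starts at x = 2124; first ends at x = 764; clear span = 2124 − 764 = 1360 mm.

A is a table. B is a beam. A beam spans the tops of two tables. The clear span between the two tables is 1360 mm.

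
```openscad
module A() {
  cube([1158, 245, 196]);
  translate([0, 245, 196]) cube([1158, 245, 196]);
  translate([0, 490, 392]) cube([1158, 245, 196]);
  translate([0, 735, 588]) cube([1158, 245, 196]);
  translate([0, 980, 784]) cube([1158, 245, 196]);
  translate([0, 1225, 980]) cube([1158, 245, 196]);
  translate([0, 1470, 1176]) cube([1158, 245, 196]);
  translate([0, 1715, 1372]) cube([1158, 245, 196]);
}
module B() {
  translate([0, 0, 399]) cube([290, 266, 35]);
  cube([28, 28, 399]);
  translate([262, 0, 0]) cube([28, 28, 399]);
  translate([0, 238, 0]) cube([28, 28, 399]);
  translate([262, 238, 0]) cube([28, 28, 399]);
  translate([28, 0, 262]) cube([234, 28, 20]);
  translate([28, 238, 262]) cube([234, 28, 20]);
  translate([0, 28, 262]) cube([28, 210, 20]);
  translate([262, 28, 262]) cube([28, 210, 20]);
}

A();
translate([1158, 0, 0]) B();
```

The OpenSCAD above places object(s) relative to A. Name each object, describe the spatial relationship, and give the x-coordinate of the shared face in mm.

The staircase's +x face and the stool's −x face are both at x = 1158 mm.

A is a staircase. B is a stool. The stool is against the staircase's +x side, with their −y faces flush. The x-coordinate of the shared face is 1158 mm.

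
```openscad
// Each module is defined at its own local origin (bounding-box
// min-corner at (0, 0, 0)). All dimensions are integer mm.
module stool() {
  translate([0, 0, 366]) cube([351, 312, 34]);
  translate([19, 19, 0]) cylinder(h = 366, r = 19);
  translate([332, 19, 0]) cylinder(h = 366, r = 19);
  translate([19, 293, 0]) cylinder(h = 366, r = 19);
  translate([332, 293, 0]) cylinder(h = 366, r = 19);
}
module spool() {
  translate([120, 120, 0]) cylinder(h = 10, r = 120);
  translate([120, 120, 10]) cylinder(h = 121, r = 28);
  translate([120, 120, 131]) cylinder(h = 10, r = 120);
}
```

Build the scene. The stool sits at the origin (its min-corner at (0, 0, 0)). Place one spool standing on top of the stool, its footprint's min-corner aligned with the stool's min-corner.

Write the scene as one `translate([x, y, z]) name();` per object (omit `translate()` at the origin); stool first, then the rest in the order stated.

stool();
translate([0, 0, 400]) spool();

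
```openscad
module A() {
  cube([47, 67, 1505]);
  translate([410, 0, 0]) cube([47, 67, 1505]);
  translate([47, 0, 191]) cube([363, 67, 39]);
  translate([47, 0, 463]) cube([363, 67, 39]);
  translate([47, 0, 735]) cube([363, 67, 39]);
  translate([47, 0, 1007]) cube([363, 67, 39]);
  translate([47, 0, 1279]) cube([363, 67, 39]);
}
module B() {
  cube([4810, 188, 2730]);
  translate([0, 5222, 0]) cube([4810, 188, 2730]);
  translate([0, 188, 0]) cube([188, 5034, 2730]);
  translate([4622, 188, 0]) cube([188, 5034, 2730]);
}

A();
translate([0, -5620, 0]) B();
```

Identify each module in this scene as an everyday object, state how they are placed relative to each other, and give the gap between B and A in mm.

The house frame's nearest face is 210 mm from the ladder's −y face.

A is a ladder. B is a house frame. The house frame is on the floor beside the ladder on its −y side. The gap between the house frame and the ladder is 210 mm.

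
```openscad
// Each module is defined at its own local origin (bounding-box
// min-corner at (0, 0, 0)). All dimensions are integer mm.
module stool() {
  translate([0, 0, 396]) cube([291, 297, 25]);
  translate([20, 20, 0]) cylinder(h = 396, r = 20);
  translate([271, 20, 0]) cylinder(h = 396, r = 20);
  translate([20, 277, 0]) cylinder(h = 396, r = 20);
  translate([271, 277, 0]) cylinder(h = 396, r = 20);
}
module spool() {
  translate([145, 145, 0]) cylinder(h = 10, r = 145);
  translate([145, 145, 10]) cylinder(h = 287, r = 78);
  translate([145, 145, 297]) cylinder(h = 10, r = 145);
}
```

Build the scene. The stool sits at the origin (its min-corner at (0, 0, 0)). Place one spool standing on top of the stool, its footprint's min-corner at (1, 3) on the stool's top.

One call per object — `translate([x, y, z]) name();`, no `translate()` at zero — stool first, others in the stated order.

stool();
translate([1, 3, 421]) spool();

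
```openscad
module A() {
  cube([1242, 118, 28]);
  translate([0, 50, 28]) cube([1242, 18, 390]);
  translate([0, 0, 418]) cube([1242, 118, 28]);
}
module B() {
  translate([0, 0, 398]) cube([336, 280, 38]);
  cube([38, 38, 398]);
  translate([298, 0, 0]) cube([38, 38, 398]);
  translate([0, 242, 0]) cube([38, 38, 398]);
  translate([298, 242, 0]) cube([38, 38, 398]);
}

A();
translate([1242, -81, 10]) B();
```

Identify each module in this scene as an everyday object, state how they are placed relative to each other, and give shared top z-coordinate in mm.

Both tops at z = 446 mm.

A is an I-beam. B is a stool. The stool is beside the I-beam with their tops flush at z = 446. The shared top z-coordinate is 446 mm.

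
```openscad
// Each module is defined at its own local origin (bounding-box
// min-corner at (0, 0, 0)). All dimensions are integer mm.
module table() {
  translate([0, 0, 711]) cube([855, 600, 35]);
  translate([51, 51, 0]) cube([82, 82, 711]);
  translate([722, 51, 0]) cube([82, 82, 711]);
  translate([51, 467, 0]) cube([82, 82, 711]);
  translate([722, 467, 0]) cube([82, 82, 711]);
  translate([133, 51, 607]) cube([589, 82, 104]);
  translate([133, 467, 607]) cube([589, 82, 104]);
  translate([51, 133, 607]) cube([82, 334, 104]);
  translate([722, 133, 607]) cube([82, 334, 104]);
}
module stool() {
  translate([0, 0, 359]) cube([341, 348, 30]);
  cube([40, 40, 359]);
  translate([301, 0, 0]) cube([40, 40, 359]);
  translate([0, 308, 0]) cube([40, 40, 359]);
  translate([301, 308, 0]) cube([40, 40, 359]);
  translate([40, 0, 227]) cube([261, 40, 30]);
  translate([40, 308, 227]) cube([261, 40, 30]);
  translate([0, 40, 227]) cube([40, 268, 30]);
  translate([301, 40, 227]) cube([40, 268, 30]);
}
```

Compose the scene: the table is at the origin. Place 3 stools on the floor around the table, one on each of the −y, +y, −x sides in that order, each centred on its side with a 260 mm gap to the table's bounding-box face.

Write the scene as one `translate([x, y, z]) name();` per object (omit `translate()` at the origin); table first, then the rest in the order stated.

table();
translate([257, -608, 0]) stool();
translate([257, 860, 0]) stool();
translate([-601, 126, 0]) stool();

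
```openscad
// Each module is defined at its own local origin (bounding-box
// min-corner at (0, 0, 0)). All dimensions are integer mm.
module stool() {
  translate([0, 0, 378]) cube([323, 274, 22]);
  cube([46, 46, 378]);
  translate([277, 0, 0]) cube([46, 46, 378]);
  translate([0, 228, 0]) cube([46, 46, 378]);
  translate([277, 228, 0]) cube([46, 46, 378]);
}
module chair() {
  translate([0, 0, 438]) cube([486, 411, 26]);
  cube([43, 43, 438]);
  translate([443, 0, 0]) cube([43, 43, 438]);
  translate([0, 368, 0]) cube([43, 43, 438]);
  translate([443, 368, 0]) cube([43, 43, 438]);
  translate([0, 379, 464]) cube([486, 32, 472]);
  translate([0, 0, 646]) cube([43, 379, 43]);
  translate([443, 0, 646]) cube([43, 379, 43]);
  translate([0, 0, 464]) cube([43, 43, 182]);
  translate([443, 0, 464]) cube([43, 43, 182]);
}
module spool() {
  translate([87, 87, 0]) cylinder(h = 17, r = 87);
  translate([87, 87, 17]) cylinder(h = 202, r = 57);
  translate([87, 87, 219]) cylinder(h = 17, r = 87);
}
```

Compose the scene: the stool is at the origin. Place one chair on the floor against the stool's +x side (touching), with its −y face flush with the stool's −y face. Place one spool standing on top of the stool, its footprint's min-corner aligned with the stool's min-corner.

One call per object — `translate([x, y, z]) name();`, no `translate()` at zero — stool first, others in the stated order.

stool();
translate([323, 0, 0]) chair();
translate([0, 0, 400]) spool();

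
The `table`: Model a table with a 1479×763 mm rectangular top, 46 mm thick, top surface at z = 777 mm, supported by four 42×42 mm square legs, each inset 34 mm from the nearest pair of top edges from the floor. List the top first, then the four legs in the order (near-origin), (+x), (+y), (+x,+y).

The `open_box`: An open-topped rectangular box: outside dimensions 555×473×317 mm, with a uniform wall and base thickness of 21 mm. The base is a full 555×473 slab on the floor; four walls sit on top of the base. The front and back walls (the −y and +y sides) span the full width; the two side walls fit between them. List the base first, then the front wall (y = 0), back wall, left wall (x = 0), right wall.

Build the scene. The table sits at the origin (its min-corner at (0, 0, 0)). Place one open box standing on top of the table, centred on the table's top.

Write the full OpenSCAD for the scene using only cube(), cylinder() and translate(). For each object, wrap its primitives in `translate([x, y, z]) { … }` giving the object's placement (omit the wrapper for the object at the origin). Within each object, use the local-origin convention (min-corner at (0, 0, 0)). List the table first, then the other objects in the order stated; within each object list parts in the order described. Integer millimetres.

translate([0, 0, 731]) cube([1479, 763, 46]);
translate([34, 34, 0]) cube([42, 42, 731]);
translate([1403, 34, 0]) cube([42, 42, 731]);
translate([34, 687, 0]) cube([42, 42, 731]);
translate([1403, 687, 0]) cube([42, 42, 731]);
translate([462, 145, 777]) {
  cube([555, 473, 21]);
  translate([0, 0, 21]) cube([555, 21, 296]);
  translate([0, 452, 21]) cube([555, 21, 296]);
  translate([0, 21, 21]) cube([21, 431, 296]);
  translate([534, 21, 21]) cube([21, 431, 296]);
}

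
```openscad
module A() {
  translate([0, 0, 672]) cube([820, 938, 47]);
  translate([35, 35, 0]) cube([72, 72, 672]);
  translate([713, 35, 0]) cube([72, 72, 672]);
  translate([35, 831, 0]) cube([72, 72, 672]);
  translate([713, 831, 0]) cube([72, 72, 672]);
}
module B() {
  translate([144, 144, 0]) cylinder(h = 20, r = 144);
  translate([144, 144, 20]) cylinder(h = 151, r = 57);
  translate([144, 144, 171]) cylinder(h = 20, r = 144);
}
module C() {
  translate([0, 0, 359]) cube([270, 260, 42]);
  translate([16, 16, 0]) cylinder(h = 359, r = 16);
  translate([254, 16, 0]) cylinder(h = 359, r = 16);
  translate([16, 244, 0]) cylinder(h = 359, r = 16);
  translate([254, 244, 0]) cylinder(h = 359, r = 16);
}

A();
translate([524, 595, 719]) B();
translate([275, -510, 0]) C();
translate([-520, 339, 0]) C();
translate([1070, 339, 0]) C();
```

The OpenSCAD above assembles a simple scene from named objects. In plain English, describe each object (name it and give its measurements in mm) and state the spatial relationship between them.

A is a table with a 820×938 mm rectangular top, 47 mm thick, top surface at z = 719 mm, supported by four 72×72 mm square legs, each inset 35 mm from the nearest pair of top edges, running from the floor.

B is a spool: two coaxial disc flanges of radius 144 mm and thickness 20 mm, joined by a core cylinder of radius 57 mm and height 151 mm. The lower flange rests on z = 0 and the three cylinders share a vertical axis.

C is a simple wooden stool: a rectangular seat 270 mm (x) by 260 mm (y), 42 mm thick, top face at z = 401 mm, on four round legs, each 32 mm in diameter. The legs rest on z = 0, each leg's axis is inset half a diameter from the nearest pair of seat edges (so the leg's bounding box is flush with the corner).

The spool is on top of the table. Three stools sit around the table at the −y, −x, +x sides.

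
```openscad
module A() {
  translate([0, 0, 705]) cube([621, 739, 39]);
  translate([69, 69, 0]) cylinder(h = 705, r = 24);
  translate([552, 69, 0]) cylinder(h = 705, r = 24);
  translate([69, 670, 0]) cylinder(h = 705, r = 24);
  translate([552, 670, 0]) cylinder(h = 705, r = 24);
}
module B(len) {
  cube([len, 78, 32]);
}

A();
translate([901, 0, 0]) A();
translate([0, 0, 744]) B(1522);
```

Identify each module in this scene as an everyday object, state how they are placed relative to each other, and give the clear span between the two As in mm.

Second table starts at x = 901; first ends at x = 621; clear span = 901 − 621 = 280 mm.

A is a table. B is a beam. A beam spans the tops of two tables. The clear span between the two tables is 280 mm.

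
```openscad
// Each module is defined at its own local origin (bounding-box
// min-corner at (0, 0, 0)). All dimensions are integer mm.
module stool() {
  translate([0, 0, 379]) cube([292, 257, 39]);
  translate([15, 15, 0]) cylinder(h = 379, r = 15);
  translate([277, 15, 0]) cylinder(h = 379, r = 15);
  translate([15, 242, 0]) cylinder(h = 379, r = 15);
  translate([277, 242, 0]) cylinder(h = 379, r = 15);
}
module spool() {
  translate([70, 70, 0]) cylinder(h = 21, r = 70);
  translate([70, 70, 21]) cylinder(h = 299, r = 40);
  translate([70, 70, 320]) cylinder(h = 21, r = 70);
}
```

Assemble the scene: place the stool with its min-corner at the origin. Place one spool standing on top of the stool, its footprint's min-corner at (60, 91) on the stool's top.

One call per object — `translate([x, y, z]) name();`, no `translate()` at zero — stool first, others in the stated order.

stool();
translate([60, 91, 418]) spool();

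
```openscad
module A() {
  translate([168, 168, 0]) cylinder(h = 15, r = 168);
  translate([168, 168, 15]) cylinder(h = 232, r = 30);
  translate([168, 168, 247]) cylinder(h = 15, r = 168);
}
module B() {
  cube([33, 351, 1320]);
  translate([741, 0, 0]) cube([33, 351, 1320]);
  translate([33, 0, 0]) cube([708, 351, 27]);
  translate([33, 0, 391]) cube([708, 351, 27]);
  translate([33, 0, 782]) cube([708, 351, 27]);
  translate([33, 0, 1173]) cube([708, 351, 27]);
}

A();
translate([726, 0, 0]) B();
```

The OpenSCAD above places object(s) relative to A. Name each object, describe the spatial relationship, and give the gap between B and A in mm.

The bookshelf's nearest face is 390 mm from the spool's +x face.

A is a spool. B is a bookshelf. The bookshelf is on the floor beside the spool on its +x side. The gap between the bookshelf and the spool is 390 mm.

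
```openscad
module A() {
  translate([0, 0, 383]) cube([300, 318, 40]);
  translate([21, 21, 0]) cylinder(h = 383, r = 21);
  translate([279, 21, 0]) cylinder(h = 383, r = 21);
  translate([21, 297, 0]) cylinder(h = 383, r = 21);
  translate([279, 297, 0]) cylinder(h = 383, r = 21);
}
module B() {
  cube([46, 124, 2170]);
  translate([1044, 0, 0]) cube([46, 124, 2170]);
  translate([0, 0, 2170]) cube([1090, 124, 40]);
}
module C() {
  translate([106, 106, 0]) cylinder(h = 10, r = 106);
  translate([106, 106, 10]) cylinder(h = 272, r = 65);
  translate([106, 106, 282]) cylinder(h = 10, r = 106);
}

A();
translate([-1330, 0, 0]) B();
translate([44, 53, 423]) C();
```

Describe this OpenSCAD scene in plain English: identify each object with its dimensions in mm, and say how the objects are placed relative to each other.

A is a simple wooden stool: a rectangular seat 300 mm (x) by 318 mm (y), 40 mm thick, top face at z = 423 mm, on four round legs, each 42 mm in diameter. The legs rest on z = 0, each leg's axis is inset half a diameter from the nearest pair of seat edges (so the leg's bounding box is flush with the corner).

B is a rectangular door frame: two vertical jambs of 46×124 mm section, 2170 mm tall, with a clear opening 998 mm wide between their inner faces. A header 40 mm tall and 124 mm deep lies on top of the jambs and spans the full outside width.

C is a spool: two coaxial disc flanges of radius 106 mm and thickness 10 mm, joined by a core cylinder of radius 65 mm and height 272 mm. The lower flange rests on z = 0 and the three cylinders share a vertical axis.

The door frame is on the floor beside the stool on its −x side. The spool is on top of the stool, centred.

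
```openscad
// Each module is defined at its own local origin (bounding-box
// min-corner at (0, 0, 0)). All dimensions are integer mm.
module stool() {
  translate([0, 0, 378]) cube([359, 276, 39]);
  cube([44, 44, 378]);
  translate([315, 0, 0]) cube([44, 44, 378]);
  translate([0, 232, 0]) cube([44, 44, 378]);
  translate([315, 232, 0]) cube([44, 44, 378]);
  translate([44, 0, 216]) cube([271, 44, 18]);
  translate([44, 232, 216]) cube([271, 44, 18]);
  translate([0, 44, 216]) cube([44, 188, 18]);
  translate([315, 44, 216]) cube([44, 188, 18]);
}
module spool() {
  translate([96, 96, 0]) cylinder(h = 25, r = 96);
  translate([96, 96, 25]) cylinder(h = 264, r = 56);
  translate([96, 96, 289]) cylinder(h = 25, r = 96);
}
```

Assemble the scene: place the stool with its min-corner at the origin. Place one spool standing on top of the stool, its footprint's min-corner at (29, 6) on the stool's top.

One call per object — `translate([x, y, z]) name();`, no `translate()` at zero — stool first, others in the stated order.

stool();
translate([29, 6, 417]) spool();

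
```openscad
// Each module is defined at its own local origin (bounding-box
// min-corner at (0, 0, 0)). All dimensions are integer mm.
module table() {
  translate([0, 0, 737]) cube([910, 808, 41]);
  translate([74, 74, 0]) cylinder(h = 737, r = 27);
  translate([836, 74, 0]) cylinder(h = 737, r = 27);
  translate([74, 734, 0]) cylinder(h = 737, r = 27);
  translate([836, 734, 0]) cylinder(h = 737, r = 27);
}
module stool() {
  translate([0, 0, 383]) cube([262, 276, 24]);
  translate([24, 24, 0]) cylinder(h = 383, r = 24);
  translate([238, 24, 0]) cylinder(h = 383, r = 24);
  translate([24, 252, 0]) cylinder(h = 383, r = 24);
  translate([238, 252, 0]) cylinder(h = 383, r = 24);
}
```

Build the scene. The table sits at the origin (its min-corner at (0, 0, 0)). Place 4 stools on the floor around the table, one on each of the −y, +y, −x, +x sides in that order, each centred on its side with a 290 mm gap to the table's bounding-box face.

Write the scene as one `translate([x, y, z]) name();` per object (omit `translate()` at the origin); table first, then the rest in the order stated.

table();
translate([324, -566, 0]) stool();
translate([324, 1098, 0]) stool();
translate([-552, 266, 0]) stool();
translate([1200, 266, 0]) stool();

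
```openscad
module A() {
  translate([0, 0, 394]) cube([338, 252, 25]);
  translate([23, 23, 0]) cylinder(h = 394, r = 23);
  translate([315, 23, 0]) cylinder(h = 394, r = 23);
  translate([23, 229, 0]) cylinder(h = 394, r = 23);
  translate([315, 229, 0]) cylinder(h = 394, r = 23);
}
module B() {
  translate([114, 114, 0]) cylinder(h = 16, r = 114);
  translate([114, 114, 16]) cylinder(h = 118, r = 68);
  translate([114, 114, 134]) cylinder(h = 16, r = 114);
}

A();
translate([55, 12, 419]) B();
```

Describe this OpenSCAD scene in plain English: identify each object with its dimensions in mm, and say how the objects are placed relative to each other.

A is a four-legged stool. The seat is 338×252 mm, 25 mm thick, top at z = 419 mm. It stands on four round legs, each 46 mm in diameter, from z = 0 to the seat underside, each leg's axis is inset half a diameter from the nearest pair of seat edges (so the leg's bounding box is flush with the corner).

B is a spool: two coaxial disc flanges of radius 114 mm and thickness 16 mm, joined by a core cylinder of radius 68 mm and height 118 mm. The lower flange rests on z = 0 and the three cylinders share a vertical axis.

The spool is on top of the stool, centred.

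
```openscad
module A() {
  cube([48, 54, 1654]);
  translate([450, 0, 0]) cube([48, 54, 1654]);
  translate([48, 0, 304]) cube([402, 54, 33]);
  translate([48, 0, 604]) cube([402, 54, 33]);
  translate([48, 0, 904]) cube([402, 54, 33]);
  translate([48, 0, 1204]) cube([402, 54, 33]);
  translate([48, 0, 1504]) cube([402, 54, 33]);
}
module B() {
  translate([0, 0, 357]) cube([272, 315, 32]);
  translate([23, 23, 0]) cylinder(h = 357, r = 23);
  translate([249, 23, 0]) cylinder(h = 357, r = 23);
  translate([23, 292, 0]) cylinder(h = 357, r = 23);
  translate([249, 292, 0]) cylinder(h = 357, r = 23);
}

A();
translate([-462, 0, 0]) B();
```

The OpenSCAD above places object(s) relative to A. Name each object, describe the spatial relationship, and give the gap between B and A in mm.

A is a ladder. B is a stool. The stool is on the floor beside the ladder on its −x side. The gap between the stool and the ladder is 190 mm.

The stool's nearest face is 190 mm from the ladder's −x face.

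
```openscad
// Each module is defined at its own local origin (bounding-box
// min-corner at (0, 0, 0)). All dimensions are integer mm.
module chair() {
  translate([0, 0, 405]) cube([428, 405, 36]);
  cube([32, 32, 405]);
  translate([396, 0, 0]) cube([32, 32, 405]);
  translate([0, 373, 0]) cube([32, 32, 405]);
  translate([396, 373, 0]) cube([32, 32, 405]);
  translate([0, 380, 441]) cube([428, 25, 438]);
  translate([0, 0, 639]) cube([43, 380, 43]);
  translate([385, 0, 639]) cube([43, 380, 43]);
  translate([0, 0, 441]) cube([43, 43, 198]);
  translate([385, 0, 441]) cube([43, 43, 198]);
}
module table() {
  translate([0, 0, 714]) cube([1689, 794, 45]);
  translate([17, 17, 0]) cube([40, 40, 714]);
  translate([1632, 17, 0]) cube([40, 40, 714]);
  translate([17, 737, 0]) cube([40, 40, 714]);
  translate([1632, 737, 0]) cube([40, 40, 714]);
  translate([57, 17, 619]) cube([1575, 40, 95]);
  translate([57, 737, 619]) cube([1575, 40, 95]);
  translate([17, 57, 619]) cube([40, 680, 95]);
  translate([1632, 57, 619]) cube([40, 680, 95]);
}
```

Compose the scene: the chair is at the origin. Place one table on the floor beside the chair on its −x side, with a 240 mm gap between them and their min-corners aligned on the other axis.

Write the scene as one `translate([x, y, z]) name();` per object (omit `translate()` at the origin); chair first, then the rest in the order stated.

chair();
translate([-1929, 0, 0]) table();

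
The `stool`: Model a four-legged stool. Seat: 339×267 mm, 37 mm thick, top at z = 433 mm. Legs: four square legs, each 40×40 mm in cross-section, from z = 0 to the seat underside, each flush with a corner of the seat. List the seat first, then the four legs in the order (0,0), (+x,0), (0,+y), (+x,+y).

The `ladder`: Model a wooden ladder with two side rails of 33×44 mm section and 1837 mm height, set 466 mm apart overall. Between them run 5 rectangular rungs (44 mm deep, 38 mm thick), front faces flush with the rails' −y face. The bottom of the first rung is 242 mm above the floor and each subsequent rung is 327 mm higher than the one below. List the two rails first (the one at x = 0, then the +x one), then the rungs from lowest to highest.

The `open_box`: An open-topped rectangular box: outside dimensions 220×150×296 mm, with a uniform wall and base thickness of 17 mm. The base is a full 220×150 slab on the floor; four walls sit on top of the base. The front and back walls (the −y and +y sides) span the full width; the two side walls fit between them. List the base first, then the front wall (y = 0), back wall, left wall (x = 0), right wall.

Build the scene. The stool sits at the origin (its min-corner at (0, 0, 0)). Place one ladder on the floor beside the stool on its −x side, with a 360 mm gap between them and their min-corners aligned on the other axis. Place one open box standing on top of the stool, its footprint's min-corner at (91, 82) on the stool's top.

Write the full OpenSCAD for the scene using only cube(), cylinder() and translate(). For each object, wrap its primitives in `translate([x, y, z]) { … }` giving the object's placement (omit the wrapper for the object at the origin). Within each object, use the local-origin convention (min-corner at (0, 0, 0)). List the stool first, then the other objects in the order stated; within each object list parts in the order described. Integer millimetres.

translate([0, 0, 396]) cube([339, 267, 37]);
cube([40, 40, 396]);
translate([299, 0, 0]) cube([40, 40, 396]);
translate([0, 227, 0]) cube([40, 40, 396]);
translate([299, 227, 0]) cube([40, 40, 396]);
translate([-826, 0, 0]) {
  cube([33, 44, 1837]);
  translate([433, 0, 0]) cube([33, 44, 1837]);
  translate([33, 0, 242]) cube([400, 44, 38]);
  translate([33, 0, 569]) cube([400, 44, 38]);
  translate([33, 0, 896]) cube([400, 44, 38]);
  translate([33, 0, 1223]) cube([400, 44, 38]);
  translate([33, 0, 1550]) cube([400, 44, 38]);
}
translate([91, 82, 433]) {
  cube([220, 150, 17]);
  translate([0, 0, 17]) cube([220, 17, 279]);
  translate([0, 133, 17]) cube([220, 17, 279]);
  translate([0, 17, 17]) cube([17, 116, 279]);
  translate([203, 17, 17]) cube([17, 116, 279]);
}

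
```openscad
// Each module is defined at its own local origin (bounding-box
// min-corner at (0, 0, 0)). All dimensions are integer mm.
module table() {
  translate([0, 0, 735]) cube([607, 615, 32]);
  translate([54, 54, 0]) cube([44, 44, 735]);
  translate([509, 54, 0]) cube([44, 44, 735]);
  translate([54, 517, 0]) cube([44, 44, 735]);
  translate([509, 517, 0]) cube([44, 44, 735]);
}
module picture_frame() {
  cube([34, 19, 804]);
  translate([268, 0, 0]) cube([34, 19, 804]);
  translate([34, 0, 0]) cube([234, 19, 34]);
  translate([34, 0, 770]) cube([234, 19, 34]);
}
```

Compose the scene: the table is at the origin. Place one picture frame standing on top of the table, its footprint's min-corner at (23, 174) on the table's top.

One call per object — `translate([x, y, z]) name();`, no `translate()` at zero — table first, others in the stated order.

table();
translate([23, 174, 767]) picture_frame();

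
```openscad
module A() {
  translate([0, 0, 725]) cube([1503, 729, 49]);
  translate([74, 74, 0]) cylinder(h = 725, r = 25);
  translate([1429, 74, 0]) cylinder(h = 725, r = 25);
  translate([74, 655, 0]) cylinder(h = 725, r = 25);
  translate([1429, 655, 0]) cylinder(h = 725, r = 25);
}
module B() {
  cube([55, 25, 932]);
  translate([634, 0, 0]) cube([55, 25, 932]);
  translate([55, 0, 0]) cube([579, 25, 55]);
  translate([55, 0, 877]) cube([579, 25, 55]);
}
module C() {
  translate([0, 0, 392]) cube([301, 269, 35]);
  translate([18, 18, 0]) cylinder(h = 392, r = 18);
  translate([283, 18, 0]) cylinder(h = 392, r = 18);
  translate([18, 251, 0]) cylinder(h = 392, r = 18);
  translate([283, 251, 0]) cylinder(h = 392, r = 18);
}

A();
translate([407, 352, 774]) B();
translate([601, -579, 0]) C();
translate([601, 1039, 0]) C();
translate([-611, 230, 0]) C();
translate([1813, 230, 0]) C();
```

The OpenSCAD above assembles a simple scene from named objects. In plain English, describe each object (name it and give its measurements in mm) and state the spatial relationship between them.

A is a rectangular dining table. The top is 1503×729×49 mm with its upper surface at z = 774 mm. It stands on four round legs of 50 mm diameter, each leg's bounding box inset 49 mm from the nearest pair of top edges, running from the floor to the underside of the top.

B is a picture frame with a 579×822 mm rectangular opening (x by z) and a uniform 55 mm border on every side. Frame depth is 25 mm along y. It is built from two vertical stiles running the full outside height and two horizontal rails spanning the gap between the stiles.

C is a four-legged stool. The seat is 301×269 mm, 35 mm thick, top at z = 427 mm. It stands on four round legs, each 36 mm in diameter, from z = 0 to the seat underside, each leg's axis is inset half a diameter from the nearest pair of seat edges (so the leg's bounding box is flush with the corner).

The picture frame is on top of the table, centred. Four stools sit around the table at the −y, +y, −x, +x sides.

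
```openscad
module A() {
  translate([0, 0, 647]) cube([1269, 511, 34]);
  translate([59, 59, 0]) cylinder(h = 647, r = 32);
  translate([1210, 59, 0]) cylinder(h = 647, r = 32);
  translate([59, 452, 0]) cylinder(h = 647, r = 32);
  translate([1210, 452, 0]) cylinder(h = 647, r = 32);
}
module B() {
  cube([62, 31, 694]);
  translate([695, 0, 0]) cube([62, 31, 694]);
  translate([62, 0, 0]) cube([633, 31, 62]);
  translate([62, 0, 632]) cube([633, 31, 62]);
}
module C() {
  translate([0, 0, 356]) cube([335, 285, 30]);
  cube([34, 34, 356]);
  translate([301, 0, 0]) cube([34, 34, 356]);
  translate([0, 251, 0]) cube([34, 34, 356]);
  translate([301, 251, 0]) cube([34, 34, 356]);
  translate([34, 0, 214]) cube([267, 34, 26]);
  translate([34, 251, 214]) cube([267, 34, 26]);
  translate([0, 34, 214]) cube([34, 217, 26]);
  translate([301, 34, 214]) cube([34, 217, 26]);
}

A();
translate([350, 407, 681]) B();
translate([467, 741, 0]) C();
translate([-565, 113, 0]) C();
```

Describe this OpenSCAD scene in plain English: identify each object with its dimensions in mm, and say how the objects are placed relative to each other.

A is a table: top 1269 mm (x) × 511 mm (y), 34 mm thick, upper face at z = 681 mm, on four round legs of 64 mm diameter, each leg's bounding box inset 27 mm from the nearest pair of top edges, running from z = 0 to the bottom of the top.

B is a picture frame with a 633×570 mm rectangular opening (x by z) and a uniform 62 mm border on every side. Frame depth is 31 mm along y. It is built from two vertical stiles running the full outside height and two horizontal rails spanning the gap between the stiles.

C is a four-legged stool. The seat is a 335×285×30 mm slab whose top surface is at z = 386 mm; four square legs, each 34×34 mm in cross-section, run from the floor (z = 0) to the underside of the seat, each flush with a corner of the seat. Four stretchers, 34 mm wide and 26 mm tall, connect adjacent legs with their undersides at z = 214 mm, each running between the inner faces of the legs it joins and aligned with the legs' outer faces on the other axis.

The picture frame is on top of the table. Two stools sit around the table at the +y, −x sides.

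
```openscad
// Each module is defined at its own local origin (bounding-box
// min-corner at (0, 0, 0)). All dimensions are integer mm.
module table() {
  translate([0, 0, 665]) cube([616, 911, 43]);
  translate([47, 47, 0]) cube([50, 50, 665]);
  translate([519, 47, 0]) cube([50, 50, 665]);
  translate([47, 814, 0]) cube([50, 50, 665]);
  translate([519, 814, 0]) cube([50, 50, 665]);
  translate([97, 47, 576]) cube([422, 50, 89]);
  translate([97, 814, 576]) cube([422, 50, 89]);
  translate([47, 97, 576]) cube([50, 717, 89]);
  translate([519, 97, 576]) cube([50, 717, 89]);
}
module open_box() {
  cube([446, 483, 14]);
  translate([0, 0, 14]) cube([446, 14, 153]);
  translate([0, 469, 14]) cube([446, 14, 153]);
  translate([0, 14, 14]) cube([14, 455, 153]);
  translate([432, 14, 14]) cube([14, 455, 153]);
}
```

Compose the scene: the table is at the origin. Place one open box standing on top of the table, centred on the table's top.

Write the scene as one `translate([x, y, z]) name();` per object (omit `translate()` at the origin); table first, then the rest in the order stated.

table();
translate([85, 214, 708]) open_box();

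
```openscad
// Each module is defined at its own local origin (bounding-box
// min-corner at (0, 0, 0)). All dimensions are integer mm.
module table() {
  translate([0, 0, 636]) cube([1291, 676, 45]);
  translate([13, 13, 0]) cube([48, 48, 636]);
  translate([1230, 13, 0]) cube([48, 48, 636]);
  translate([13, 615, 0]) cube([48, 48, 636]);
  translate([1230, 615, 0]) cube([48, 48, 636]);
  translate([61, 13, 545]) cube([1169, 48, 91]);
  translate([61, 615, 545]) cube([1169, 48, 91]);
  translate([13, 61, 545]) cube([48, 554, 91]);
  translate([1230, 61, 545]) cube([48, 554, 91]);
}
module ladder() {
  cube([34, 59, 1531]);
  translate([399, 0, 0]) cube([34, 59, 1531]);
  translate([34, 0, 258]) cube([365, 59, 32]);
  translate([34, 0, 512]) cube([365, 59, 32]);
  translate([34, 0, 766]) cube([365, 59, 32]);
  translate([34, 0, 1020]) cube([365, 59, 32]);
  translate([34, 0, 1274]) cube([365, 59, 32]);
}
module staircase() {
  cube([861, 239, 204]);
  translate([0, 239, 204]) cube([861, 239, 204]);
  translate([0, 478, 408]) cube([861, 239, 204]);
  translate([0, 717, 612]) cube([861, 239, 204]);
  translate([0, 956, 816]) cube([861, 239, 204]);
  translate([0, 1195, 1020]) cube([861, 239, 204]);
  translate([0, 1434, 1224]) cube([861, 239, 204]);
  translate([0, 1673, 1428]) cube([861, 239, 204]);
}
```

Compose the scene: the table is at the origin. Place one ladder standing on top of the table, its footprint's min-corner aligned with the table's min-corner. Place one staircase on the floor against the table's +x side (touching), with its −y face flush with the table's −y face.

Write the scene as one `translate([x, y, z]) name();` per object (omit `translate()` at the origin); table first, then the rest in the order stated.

table();
translate([0, 0, 681]) ladder();
translate([1291, 0, 0]) staircase();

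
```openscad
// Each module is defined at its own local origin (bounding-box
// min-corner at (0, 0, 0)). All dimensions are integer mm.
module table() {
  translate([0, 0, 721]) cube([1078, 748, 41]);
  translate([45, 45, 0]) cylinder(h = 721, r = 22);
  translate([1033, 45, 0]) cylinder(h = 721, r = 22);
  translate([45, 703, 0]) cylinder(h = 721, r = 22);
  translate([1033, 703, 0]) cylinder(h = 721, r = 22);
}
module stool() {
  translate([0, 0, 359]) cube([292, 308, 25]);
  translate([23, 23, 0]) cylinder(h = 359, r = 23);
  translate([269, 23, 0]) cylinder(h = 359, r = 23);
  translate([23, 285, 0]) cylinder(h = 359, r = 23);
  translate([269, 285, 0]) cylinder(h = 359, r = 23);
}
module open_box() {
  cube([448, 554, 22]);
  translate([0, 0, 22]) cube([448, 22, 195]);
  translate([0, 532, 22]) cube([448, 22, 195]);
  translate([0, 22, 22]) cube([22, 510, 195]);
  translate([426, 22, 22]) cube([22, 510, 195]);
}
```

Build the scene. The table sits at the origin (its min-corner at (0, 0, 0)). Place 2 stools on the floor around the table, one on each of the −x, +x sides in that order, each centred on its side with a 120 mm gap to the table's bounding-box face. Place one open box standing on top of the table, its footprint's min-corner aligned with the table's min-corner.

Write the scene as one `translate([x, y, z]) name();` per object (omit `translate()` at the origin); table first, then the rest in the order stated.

table();
translate([-412, 220, 0]) stool();
translate([1198, 220, 0]) stool();
translate([0, 0, 762]) open_box();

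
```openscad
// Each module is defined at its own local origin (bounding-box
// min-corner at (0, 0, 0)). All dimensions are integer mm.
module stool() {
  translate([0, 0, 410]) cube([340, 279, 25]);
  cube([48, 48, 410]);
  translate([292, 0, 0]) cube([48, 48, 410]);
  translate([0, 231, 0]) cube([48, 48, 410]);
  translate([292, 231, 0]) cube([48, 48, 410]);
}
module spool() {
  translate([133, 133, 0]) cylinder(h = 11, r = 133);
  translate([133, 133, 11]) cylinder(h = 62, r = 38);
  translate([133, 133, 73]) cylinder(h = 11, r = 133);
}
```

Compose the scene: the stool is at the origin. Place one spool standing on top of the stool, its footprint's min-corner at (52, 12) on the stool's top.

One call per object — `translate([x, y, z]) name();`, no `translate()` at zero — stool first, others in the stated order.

stool();
translate([52, 12, 435]) spool();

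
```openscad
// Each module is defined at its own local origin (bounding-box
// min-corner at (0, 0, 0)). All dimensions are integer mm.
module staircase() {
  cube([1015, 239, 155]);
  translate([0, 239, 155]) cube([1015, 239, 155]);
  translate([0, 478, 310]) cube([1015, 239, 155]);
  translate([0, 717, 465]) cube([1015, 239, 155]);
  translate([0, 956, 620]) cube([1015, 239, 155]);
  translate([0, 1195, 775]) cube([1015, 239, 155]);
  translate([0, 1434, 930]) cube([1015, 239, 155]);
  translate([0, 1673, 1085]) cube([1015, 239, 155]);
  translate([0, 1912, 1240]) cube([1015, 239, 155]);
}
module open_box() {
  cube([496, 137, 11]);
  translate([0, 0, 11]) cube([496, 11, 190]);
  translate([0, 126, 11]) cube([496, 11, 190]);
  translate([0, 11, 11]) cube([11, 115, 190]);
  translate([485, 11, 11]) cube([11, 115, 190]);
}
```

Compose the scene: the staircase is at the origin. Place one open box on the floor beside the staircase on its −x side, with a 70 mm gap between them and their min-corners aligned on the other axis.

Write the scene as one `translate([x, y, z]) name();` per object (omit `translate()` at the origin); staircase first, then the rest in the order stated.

staircase();
translate([-566, 0, 0]) open_box();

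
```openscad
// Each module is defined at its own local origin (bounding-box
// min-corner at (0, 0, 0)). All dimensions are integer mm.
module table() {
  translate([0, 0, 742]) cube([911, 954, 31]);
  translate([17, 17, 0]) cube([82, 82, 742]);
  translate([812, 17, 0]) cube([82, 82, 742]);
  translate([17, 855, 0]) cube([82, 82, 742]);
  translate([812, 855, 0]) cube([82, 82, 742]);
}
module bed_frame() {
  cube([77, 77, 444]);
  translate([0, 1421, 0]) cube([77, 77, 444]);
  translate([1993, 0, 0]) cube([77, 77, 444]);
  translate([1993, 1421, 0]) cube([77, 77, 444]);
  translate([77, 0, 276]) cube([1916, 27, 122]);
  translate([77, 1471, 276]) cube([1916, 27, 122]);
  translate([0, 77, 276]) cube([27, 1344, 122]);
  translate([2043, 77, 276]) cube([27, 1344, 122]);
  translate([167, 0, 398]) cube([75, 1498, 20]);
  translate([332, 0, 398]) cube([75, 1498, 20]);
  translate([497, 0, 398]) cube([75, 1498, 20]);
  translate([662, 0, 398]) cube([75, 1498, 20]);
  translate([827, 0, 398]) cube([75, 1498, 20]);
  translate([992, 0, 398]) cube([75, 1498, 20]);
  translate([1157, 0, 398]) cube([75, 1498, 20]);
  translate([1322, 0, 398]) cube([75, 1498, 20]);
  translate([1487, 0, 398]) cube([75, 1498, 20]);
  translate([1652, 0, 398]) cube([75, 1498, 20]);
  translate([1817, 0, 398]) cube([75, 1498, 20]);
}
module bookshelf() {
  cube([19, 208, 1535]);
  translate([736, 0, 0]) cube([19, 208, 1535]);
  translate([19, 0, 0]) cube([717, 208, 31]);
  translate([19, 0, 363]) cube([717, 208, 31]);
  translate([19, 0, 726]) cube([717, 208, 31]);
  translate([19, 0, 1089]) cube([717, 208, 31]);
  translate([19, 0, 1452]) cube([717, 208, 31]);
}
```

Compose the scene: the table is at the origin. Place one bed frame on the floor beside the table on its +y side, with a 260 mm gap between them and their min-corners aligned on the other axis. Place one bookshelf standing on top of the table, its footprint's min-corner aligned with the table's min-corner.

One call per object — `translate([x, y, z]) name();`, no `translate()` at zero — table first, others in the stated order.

table();
translate([0, 1214, 0]) bed_frame();
translate([0, 0, 773]) bookshelf();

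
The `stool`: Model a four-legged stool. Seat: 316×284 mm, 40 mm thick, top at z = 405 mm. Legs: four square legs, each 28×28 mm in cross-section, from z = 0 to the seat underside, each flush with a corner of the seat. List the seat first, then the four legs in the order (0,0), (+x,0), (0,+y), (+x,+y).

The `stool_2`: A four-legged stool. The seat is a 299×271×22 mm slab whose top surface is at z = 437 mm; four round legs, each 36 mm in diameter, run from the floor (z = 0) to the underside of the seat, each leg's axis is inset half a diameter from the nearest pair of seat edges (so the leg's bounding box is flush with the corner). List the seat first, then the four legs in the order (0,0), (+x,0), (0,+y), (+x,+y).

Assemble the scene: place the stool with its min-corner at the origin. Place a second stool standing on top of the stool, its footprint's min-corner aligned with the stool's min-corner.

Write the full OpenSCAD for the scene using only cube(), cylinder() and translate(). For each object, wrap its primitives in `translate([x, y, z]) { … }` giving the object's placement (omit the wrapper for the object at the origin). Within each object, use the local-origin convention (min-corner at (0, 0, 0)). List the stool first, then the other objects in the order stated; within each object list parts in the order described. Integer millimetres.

translate([0, 0, 365]) cube([316, 284, 40]);
cube([28, 28, 365]);
translate([288, 0, 0]) cube([28, 28, 365]);
translate([0, 256, 0]) cube([28, 28, 365]);
translate([288, 256, 0]) cube([28, 28, 365]);
translate([0, 0, 405]) {
  translate([0, 0, 415]) cube([299, 271, 22]);
  translate([18, 18, 0]) cylinder(h = 415, r = 18);
  translate([281, 18, 0]) cylinder(h = 415, r = 18);
  translate([18, 253, 0]) cylinder(h = 415, r = 18);
  translate([281, 253, 0]) cylinder(h = 415, r = 18);
}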